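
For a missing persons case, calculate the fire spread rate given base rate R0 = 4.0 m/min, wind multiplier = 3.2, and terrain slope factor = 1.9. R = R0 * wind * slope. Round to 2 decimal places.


Fire spread rate calculation:
R = R0 * wind_factor * slope_factor
= 4.0 * 3.2 * 1.9
= 12.8 * 1.9
= 24.32 m/min

24.32


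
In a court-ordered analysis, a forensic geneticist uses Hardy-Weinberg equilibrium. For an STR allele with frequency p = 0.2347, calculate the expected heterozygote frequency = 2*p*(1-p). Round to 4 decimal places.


Hardy-Weinberg heterozygote frequency:
q = 1 - p = 1 - 0.2347 = 0.7653
2pq = 2 * 0.2347 * 0.7653 = 0.3592

0.3592


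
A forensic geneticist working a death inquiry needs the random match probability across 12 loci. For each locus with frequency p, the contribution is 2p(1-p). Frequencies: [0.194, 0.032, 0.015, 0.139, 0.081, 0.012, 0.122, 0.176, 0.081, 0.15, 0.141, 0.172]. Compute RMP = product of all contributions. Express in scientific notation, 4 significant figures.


Computing RMP for 12 loci:
Locus 1: 2 * 0.194 * 0.806 = 0.312728
Locus 2: 2 * 0.032 * 0.968 = 0.061952
Locus 3: 2 * 0.015 * 0.985 = 0.02955
Locus 4: 2 * 0.139 * 0.861 = 0.239358
Locus 5: 2 * 0.081 * 0.919 = 0.148878
Locus 6: 2 * 0.012 * 0.988 = 0.023712
Locus 7: 2 * 0.122 * 0.878 = 0.214232
Locus 8: 2 * 0.176 * 0.824 = 0.290048
Locus 9: 2 * 0.081 * 0.919 = 0.148878
Locus 10: 2 * 0.15 * 0.85 = 0.255
Locus 11: 2 * 0.141 * 0.859 = 0.242238
Locus 12: 2 * 0.172 * 0.828 = 0.284832
RMP = 7.874e-11

7.874e-11


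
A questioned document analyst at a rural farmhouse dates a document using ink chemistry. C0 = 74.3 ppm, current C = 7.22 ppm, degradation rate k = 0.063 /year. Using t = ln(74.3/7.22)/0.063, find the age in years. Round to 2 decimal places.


Document age estimation:
C0/C = 74.3 / 7.22 = 10.290859
ln(C0/C) = 2.331256
t = 2.331256 / 0.063 = 37.00 years

37.00


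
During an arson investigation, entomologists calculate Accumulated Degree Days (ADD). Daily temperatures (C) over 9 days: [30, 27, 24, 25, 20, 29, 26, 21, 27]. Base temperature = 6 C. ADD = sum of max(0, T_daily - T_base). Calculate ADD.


Computing ADD day by day:
Day 1: max(0, 30 - 6) = 24
Day 2: max(0, 27 - 6) = 21
Day 3: max(0, 24 - 6) = 18
Day 4: max(0, 25 - 6) = 19
Day 5: max(0, 20 - 6) = 14
Day 6: max(0, 29 - 6) = 23
Day 7: max(0, 26 - 6) = 20
Day 8: max(0, 21 - 6) = 15
Day 9: max(0, 27 - 6) = 21
Total ADD = 175

175


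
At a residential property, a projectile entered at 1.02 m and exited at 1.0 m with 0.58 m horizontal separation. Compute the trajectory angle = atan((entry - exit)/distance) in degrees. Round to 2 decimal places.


Bullet trajectory angle:
Height difference = 1.02 - 1.0 = 0.02 m
angle = atan(0.02 / 0.58)
angle = atan(0.034483)
angle = 1.97 degrees

1.97


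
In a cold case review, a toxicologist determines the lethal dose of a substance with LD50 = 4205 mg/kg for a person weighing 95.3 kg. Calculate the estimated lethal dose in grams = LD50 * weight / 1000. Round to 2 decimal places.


Lethal dose calculation:
Lethal dose = LD50 * body_weight / 1000
= 4205 * 95.3 / 1000
= 400736.5 / 1000
= 400.74 g

400.74


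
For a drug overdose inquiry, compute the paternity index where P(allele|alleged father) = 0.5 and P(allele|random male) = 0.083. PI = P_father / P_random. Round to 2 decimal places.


Paternity Index calculation:
PI = P(allele|father) / P(allele|random)
PI = 0.5 / 0.083
PI = 6.02

6.02


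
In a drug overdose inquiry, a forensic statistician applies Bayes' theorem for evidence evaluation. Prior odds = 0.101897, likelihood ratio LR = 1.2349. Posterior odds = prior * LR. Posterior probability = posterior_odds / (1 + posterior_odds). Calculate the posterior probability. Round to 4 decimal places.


Bayesian evidence evaluation:
Posterior odds = prior_odds * LR = 0.101897 * 1.2349 = 0.1258326
Posterior probability = posterior_odds / (1 + posterior_odds)
= 0.1258326 / (1 + 0.1258326)
= 0.1258326 / 1.1258326
= 0.1118

0.1118


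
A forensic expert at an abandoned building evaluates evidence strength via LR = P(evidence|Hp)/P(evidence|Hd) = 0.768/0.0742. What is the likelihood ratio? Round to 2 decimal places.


Likelihood ratio calculation:
LR = P(E|Hp) / P(E|Hd)
LR = 0.768 / 0.0742
LR = 10.35

10.35


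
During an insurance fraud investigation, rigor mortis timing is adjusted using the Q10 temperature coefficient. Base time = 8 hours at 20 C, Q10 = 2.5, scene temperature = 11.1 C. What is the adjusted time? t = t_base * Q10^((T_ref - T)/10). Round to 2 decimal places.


Rigor mortis time adjustment:
Exponent = (T_ref - T_actual) / 10 = (20 - 11.1) / 10 = 0.89
Q10 factor = 2.5^0.89 = 2.2603
t_adjusted = 8 * 2.2603 = 18.08 hours

18.08


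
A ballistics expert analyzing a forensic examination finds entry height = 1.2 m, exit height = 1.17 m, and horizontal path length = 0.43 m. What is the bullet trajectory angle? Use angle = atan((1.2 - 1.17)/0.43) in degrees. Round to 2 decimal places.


Bullet trajectory angle:
Height difference = 1.2 - 1.17 = 0.03 m
angle = atan(0.03 / 0.43)
angle = atan(0.069767)
angle = 3.99 degrees

3.99


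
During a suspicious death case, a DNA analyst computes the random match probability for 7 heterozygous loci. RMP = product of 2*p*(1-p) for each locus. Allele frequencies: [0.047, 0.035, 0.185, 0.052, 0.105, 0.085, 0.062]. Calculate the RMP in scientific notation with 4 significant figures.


Computing RMP for 7 loci:
Locus 1: 2 * 0.047 * 0.953 = 0.089582
Locus 2: 2 * 0.035 * 0.965 = 0.06755
Locus 3: 2 * 0.185 * 0.815 = 0.30155
Locus 4: 2 * 0.052 * 0.948 = 0.098592
Locus 5: 2 * 0.105 * 0.895 = 0.18795
Locus 6: 2 * 0.085 * 0.915 = 0.15555
Locus 7: 2 * 0.062 * 0.938 = 0.116312
RMP = 6.118e-07

6.118e-07


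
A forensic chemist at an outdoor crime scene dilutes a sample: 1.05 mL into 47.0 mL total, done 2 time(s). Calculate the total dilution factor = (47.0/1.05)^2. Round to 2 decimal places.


Dilution factor calculation:
Single dilution = V_total / V_sample = 47.0 / 1.05 ≈ 44.761905
Number of dilutions = 2
Total DF = (47.0 / 1.05)^2 (full precision, rounded at the end) = 2003.63

2003.63


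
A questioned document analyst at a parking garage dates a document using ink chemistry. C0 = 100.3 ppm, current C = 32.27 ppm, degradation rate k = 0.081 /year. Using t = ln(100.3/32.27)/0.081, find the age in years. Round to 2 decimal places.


Document age estimation:
C0/C = 100.3 / 32.27 = 3.10815
ln(C0/C) = 1.134028
t = 1.134028 / 0.081 = 14.00 years

14.00


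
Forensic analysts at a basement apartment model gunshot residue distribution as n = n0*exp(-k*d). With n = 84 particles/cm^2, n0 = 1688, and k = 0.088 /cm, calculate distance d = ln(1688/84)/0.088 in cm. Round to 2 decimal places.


GSR distance calculation:
n0/n = 1688 / 84 = 20.095238
ln(n0/n) = 3.000483
d = 3.000483 / 0.088 = 34.10 cm

34.10


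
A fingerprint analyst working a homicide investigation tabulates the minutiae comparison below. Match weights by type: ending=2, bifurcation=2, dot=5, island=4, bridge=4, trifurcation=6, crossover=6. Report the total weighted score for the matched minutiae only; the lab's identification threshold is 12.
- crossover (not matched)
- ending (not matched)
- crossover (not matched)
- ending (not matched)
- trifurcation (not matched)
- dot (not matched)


Weighted minutiae match score:
  crossover: not matched, +0
  ending: not matched, +0
  crossover: not matched, +0
  ending: not matched, +0
  trifurcation: not matched, +0
  dot: not matched, +0
Total score = 0
Threshold = 12; verdict = inconclusive

0


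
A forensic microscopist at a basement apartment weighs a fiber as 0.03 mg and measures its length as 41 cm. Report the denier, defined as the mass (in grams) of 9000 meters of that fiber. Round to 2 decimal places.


Denier calculation:
Mass in grams = 0.03 mg / 1000 = 0.00003 g
Length in meters = 41 cm / 100 = 0.41 m
Linear density = mass / length = 0.00003 / 0.41 = 0.00007317 g/m
Denier = (g/m) * 9000 = 0.00007317 * 9000 = 0.66

0.66


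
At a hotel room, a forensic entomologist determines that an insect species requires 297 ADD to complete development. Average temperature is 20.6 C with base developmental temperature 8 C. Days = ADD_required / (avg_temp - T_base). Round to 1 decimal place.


Insect development time:
Effective temperature = avg_temp - T_base = 20.6 - 8 = 12.6 C
Days = ADD / effective_temp = 297 / 12.6 = 23.6 days

23.6


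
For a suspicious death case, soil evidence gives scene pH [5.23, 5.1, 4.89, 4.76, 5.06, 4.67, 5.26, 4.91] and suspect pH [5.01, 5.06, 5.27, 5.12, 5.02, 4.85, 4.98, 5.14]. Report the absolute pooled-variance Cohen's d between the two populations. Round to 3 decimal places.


Pooled-variance Cohen's d for soil pH comparison:
Scene mean = 39.88 / 8 = 4.985
Suspect mean = 40.45 / 8 = 5.05625
Scene sample variance s_s^2 = 0.045571
Suspect sample variance s_c^2 = 0.015512
Pooled variance = ((n_s-1)*s_s^2 + (n_c-1)*s_c^2) / (n_s + n_c - 2) = 0.030542
Pooled SD = sqrt(0.030542) = 0.174763
Mean difference = -0.07125
|d| = |-0.07125| / 0.174763 = 0.408

0.408


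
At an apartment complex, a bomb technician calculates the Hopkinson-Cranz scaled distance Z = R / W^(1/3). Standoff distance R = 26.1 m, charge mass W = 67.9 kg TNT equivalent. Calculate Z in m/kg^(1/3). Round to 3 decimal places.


Scaled distance calculation:
W^(1/3) = 67.9^(1/3) = 4.079653
Z = R / W^(1/3) = 26.1 / 4.079653
Z = 6.398 m/kg^(1/3)

6.398


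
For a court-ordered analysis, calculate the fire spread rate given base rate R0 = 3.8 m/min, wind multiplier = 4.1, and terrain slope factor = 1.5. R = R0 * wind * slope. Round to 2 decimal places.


Fire spread rate calculation:
R = R0 * wind_factor * slope_factor
= 3.8 * 4.1 * 1.5
= 15.58 * 1.5
= 23.37 m/min

23.37


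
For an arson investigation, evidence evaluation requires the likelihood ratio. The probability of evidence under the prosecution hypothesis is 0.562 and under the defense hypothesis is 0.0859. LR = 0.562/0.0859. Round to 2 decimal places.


Likelihood ratio calculation:
LR = P(E|Hp) / P(E|Hd)
LR = 0.562 / 0.0859
LR = 6.54

6.54


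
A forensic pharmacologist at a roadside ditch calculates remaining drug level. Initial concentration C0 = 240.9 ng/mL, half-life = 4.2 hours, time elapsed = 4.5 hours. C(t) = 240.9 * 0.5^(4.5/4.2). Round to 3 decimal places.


Drug concentration decay:
Number of half-lives = t / t_half = 4.5 / 4.2 = 1.071429
Decay factor = 0.5^1.071429 = 0.47584744
C(t) = 240.9 * 0.47584744 = 114.632 ng/mL

114.632


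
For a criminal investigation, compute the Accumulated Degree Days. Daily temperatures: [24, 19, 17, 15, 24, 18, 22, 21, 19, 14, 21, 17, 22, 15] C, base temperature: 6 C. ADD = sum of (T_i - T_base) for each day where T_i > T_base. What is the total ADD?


Computing ADD day by day:
Day 1: max(0, 24 - 6) = 18
Day 2: max(0, 19 - 6) = 13
Day 3: max(0, 17 - 6) = 11
Day 4: max(0, 15 - 6) = 9
Day 5: max(0, 24 - 6) = 18
Day 6: max(0, 18 - 6) = 12
Day 7: max(0, 22 - 6) = 16
Day 8: max(0, 21 - 6) = 15
Day 9: max(0, 19 - 6) = 13
Day 10: max(0, 14 - 6) = 8
Day 11: max(0, 21 - 6) = 15
Day 12: max(0, 17 - 6) = 11
Day 13: max(0, 22 - 6) = 16
Day 14: max(0, 15 - 6) = 9
Total ADD = 184

184


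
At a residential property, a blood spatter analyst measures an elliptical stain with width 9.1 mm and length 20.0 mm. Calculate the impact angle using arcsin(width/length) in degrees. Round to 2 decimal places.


Blood spatter impact angle calculation:
width / length = 9.1 / 20.0 = 0.455
angle = arcsin(0.455)
angle = 27.06 degrees

27.06


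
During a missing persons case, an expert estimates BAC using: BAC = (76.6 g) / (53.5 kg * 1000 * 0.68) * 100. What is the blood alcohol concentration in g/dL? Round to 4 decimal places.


Applying the Widmark formula:
BAC = (dose_g / (body_wt * 1000 * r)) * 100
Denominator = 53.5 * 1000 * 0.68 = 36380
BAC = (76.6 / 36380) * 100
BAC = 0.2106 g/dL

0.2106


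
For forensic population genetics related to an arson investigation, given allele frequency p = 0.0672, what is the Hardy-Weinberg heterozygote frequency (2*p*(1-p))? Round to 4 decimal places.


Hardy-Weinberg heterozygote frequency:
q = 1 - p = 1 - 0.0672 = 0.9328
2pq = 2 * 0.0672 * 0.9328 = 0.1254

0.1254


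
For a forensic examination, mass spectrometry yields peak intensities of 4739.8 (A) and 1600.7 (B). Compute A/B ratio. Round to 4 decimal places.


Spectral peak ratio:
Peak A = 4739.8 counts
Peak B = 1600.7 counts
Ratio = 4739.8 / 1600.7 = 2.9611

2.9611


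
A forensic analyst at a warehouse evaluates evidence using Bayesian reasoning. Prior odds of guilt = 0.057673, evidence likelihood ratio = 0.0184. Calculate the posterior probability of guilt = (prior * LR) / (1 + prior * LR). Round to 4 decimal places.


Bayesian evidence evaluation:
Posterior odds = prior_odds * LR = 0.057673 * 0.0184 = 0.001061183
Posterior probability = posterior_odds / (1 + posterior_odds)
= 0.001061183 / (1 + 0.001061183)
= 0.001061183 / 1.001061183
= 0.0011

0.0011


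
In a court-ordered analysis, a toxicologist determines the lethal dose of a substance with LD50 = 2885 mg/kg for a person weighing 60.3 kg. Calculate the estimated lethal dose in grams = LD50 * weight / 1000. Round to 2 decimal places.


Lethal dose calculation:
Lethal dose = LD50 * body_weight / 1000
= 2885 * 60.3 / 1000
= 173965.5 / 1000
= 173.97 g

173.97


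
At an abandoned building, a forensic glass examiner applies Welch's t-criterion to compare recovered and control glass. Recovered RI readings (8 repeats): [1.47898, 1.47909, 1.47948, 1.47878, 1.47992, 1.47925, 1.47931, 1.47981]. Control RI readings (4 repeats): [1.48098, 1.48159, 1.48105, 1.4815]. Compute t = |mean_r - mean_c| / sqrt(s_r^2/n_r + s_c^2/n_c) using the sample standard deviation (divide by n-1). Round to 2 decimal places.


Welch's t-criterion for glass RI comparison:
Recovered mean = sum / n_r = 11.83462 / 8 = 1.4793275
Control mean = sum / n_c = 5.92512 / 4 = 1.48128
Recovered sample variance s_r^2 = 1.55764e-07
Control sample variance s_c^2 = 9.58e-08
Welch SE (unpooled) = sqrt(s_r^2/n_r + s_c^2/n_c) = sqrt(1.94705e-08 + 2.395e-08) = sqrt(4.34205e-08) = 0.000208376
|mean_r - mean_c| = 0.0019525
t = 0.0019525 / 0.000208376 = 9.37

9.37


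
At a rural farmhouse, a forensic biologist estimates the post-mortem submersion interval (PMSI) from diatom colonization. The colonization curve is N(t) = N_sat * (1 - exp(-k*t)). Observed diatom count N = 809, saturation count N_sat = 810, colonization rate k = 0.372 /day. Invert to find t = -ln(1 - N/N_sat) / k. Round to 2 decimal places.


PMSI from diatom colonization curve:
N / N_sat = 809 / 810 = 0.998765
1 - N/N_sat = 0.001235
ln(1 - N/N_sat) = -6.696684
t = -ln(1 - N/N_sat) / k = -(-6.696684) / 0.372 = 18.00 days

18.00


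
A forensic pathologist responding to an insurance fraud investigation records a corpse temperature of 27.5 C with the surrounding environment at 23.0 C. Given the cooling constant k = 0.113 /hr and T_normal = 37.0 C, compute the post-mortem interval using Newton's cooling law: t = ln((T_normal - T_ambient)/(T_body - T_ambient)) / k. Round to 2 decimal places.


Using Newton's law of cooling:
t = ln((T_normal - T_ambient) / (T_body - T_ambient)) / k
T_normal - T_ambient = 14.0
T_body - T_ambient = 4.5
Ratio = 3.111111
ln(ratio) = 1.13498
t = 1.13498 / 0.113 = 10.04 hours

10.04


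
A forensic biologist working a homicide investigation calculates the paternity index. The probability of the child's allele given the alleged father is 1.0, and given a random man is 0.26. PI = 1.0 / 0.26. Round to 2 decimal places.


Paternity Index calculation:
PI = P(allele|father) / P(allele|random)
PI = 1.0 / 0.26
PI = 3.85

3.85


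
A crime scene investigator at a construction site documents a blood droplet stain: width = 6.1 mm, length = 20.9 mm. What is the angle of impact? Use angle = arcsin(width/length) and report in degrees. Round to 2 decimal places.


Blood spatter impact angle calculation:
width / length = 6.1 / 20.9 = 0.291866
angle = arcsin(0.291866)
angle = 16.97 degrees

16.97


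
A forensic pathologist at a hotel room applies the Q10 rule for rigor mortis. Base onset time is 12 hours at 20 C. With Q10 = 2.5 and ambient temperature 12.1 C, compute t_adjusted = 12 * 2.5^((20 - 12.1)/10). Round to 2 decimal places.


Rigor mortis time adjustment:
Exponent = (T_ref - T_actual) / 10 = (20 - 12.1) / 10 = 0.79
Q10 factor = 2.5^0.79 = 2.0624
t_adjusted = 12 * 2.0624 = 24.75 hours

24.75


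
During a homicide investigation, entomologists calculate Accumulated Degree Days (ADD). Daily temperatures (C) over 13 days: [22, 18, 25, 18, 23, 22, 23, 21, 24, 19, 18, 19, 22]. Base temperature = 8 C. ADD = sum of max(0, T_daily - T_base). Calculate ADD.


Computing ADD day by day:
Day 1: max(0, 22 - 8) = 14
Day 2: max(0, 18 - 8) = 10
Day 3: max(0, 25 - 8) = 17
Day 4: max(0, 18 - 8) = 10
Day 5: max(0, 23 - 8) = 15
Day 6: max(0, 22 - 8) = 14
Day 7: max(0, 23 - 8) = 15
Day 8: max(0, 21 - 8) = 13
Day 9: max(0, 24 - 8) = 16
Day 10: max(0, 19 - 8) = 11
Day 11: max(0, 18 - 8) = 10
Day 12: max(0, 19 - 8) = 11
Day 13: max(0, 22 - 8) = 14
Total ADD = 170

170


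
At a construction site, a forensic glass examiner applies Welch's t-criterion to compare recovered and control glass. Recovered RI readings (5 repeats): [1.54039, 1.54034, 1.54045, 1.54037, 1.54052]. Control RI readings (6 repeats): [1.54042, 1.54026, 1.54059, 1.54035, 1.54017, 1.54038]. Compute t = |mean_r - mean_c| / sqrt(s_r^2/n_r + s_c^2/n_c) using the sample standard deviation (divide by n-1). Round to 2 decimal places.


Welch's t-criterion for glass RI comparison:
Recovered mean = sum / n_r = 7.70207 / 5 = 1.540414
Control mean = sum / n_c = 9.24217 / 6 = 1.5403617
Recovered sample variance s_r^2 = 5.13e-09
Control sample variance s_c^2 = 2.06167e-08
Welch SE (unpooled) = sqrt(s_r^2/n_r + s_c^2/n_c) = sqrt(1.026e-09 + 3.43611e-09) = sqrt(4.46211e-09) = 6.6799e-05
|mean_r - mean_c| = 5.23333e-05
t = 5.23333e-05 / 6.6799e-05 = 0.78

0.78


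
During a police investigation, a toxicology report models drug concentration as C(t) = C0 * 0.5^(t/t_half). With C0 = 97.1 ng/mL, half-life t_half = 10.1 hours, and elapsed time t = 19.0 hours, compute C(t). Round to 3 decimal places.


Drug concentration decay:
Number of half-lives = t / t_half = 19.0 / 10.1 = 1.881188
Decay factor = 0.5^1.881188 = 0.27146009
C(t) = 97.1 * 0.27146009 = 26.359 ng/mL

26.359


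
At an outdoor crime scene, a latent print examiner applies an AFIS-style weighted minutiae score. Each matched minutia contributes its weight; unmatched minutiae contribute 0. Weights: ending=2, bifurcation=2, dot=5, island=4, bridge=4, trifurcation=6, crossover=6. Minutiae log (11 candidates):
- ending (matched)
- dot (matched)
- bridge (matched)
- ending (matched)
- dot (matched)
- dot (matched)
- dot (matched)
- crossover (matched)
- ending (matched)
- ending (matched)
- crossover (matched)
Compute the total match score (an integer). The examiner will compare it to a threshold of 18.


Weighted minutiae match score:
  ending: matched, +2 (running total 2)
  dot: matched, +5 (running total 7)
  bridge: matched, +4 (running total 11)
  ending: matched, +2 (running total 13)
  dot: matched, +5 (running total 18)
  dot: matched, +5 (running total 23)
  dot: matched, +5 (running total 28)
  crossover: matched, +6 (running total 34)
  ending: matched, +2 (running total 36)
  ending: matched, +2 (running total 38)
  crossover: matched, +6 (running total 44)
Total score = 44
Threshold = 18; verdict = identification

44


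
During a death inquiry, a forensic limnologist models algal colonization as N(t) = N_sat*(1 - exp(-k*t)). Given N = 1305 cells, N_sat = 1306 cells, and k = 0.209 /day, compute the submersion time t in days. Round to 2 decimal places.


PMSI from diatom colonization curve:
N / N_sat = 1305 / 1306 = 0.999234
1 - N/N_sat = 0.000766
ln(1 - N/N_sat) = -7.174328
t = -ln(1 - N/N_sat) / k = -(-7.174328) / 0.209 = 34.33 days

34.33


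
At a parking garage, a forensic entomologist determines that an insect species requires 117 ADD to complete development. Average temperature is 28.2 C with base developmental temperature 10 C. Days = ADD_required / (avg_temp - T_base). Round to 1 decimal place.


Insect development time:
Effective temperature = avg_temp - T_base = 28.2 - 10 = 18.2 C
Days = ADD / effective_temp = 117 / 18.2 = 6.4 days

6.4


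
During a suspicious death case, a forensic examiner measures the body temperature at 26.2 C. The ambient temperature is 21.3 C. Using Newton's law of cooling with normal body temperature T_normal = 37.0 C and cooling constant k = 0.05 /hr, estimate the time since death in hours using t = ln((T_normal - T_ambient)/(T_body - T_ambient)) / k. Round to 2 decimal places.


Using Newton's law of cooling:
t = ln((T_normal - T_ambient) / (T_body - T_ambient)) / k
T_normal - T_ambient = 15.7
T_body - T_ambient = 4.9
Ratio = 3.204082
ln(ratio) = 1.164426
t = 1.164426 / 0.05 = 23.29 hours

23.29


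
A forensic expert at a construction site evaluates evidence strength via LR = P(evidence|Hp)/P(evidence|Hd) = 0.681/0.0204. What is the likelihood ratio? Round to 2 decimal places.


Likelihood ratio calculation:
LR = P(E|Hp) / P(E|Hd)
LR = 0.681 / 0.0204
LR = 33.38

33.38


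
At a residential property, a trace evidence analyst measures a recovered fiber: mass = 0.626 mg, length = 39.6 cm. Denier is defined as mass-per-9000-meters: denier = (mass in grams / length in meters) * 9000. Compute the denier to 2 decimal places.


Denier calculation:
Mass in grams = 0.626 mg / 1000 = 0.000626 g
Length in meters = 39.6 cm / 100 = 0.396 m
Linear density = mass / length = 0.000626 / 0.396 = 0.00158081 g/m
Denier = (g/m) * 9000 = 0.00158081 * 9000 = 14.23

14.23


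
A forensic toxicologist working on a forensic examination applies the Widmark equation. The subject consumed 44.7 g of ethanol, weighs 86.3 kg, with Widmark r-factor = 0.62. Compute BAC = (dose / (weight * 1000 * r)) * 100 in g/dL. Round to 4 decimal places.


Applying the Widmark formula:
BAC = (dose_g / (body_wt * 1000 * r)) * 100
Denominator = 86.3 * 1000 * 0.62 = 53506
BAC = (44.7 / 53506) * 100
BAC = 0.0835 g/dL

0.0835


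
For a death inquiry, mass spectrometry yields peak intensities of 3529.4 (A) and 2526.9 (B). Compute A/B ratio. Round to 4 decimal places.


Spectral peak ratio:
Peak A = 3529.4 counts
Peak B = 2526.9 counts
Ratio = 3529.4 / 2526.9 = 1.3967

1.3967


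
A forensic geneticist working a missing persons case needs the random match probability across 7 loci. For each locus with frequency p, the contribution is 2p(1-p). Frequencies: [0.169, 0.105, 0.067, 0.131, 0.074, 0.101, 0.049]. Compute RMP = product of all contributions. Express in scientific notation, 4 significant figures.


Computing RMP for 7 loci:
Locus 1: 2 * 0.169 * 0.831 = 0.280878
Locus 2: 2 * 0.105 * 0.895 = 0.18795
Locus 3: 2 * 0.067 * 0.933 = 0.125022
Locus 4: 2 * 0.131 * 0.869 = 0.227678
Locus 5: 2 * 0.074 * 0.926 = 0.137048
Locus 6: 2 * 0.101 * 0.899 = 0.181598
Locus 7: 2 * 0.049 * 0.951 = 0.093198
RMP = 3.485e-06

3.485e-06


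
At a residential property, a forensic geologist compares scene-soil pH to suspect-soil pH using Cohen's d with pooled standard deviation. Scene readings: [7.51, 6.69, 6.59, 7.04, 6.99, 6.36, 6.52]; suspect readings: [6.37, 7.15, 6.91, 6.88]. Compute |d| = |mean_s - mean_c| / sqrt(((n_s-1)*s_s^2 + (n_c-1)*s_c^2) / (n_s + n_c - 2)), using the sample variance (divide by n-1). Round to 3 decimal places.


Pooled-variance Cohen's d for soil pH comparison:
Scene mean = 47.7 / 7 = 6.814286
Suspect mean = 27.31 / 4 = 6.8275
Scene sample variance s_s^2 = 0.154095
Suspect sample variance s_c^2 = 0.107625
Pooled variance = ((n_s-1)*s_s^2 + (n_c-1)*s_c^2) / (n_s + n_c - 2) = 0.138605
Pooled SD = sqrt(0.138605) = 0.372297
Mean difference = -0.013214
|d| = |-0.013214| / 0.372297 = 0.035

0.035


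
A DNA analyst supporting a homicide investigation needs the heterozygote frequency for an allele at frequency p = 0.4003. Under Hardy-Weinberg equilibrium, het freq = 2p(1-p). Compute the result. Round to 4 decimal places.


Hardy-Weinberg heterozygote frequency:
q = 1 - p = 1 - 0.4003 = 0.5997
2pq = 2 * 0.4003 * 0.5997 = 0.4801

0.4801


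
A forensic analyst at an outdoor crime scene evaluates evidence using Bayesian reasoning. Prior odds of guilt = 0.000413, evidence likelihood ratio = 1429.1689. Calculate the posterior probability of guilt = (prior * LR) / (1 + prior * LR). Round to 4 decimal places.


Bayesian evidence evaluation:
Posterior odds = prior_odds * LR = 0.000413 * 1429.1689 = 0.5902468
Posterior probability = posterior_odds / (1 + posterior_odds)
= 0.5902468 / (1 + 0.5902468)
= 0.5902468 / 1.5902468
= 0.3712

0.3712


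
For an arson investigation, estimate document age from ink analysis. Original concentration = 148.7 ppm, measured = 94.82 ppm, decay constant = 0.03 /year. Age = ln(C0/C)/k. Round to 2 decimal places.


Document age estimation:
C0/C = 148.7 / 94.82 = 1.568235
ln(C0/C) = 0.449951
t = 0.449951 / 0.03 = 15.00 years

15.00


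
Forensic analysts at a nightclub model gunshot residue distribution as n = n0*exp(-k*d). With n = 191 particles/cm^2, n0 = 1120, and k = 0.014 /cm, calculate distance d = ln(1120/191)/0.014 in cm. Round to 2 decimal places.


GSR distance calculation:
n0/n = 1120 / 191 = 5.863874
ln(n0/n) = 1.76881
d = 1.76881 / 0.014 = 126.34 cm

126.34


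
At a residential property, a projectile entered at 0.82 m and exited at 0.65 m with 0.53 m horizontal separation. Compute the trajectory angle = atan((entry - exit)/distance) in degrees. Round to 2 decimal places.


Bullet trajectory angle:
Height difference = 0.82 - 0.65 = 0.17 m
angle = atan(0.17 / 0.53)
angle = atan(0.320755)
angle = 17.78 degrees

17.78


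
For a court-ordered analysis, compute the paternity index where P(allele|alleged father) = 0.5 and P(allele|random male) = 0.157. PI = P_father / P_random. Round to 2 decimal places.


Paternity Index calculation:
PI = P(allele|father) / P(allele|random)
PI = 0.5 / 0.157
PI = 3.18

3.18


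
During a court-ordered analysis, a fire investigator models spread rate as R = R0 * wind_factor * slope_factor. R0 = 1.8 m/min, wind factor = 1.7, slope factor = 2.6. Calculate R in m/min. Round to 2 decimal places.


Fire spread rate calculation:
R = R0 * wind_factor * slope_factor
= 1.8 * 1.7 * 2.6
= 3.06 * 2.6
= 7.96 m/min

7.96


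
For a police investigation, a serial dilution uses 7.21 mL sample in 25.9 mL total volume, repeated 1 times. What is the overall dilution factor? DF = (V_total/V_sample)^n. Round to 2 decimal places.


Dilution factor calculation:
Single dilution = V_total / V_sample = 25.9 / 7.21 ≈ 3.592233
Number of dilutions = 1
Total DF = (25.9 / 7.21)^1 (full precision, rounded at the end) = 3.59

3.59


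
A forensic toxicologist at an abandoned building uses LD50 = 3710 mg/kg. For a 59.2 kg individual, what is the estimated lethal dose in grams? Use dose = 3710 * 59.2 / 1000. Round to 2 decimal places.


Lethal dose calculation:
Lethal dose = LD50 * body_weight / 1000
= 3710 * 59.2 / 1000
= 219632 / 1000
= 219.63 g

219.63


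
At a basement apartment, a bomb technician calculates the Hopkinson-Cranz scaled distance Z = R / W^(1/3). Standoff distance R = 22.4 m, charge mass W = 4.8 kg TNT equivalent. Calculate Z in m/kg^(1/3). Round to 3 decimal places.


Scaled distance calculation:
W^(1/3) = 4.8^(1/3) = 1.686865
Z = R / W^(1/3) = 22.4 / 1.686865
Z = 13.279 m/kg^(1/3)

13.279


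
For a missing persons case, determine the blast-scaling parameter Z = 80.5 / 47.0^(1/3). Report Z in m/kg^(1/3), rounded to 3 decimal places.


Scaled distance calculation:
W^(1/3) = 47.0^(1/3) = 3.608826
Z = R / W^(1/3) = 80.5 / 3.608826
Z = 22.306 m/kg^(1/3)

22.306


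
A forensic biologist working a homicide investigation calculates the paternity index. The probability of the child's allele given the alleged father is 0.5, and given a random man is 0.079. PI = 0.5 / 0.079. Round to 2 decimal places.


Paternity Index calculation:
PI = P(allele|father) / P(allele|random)
PI = 0.5 / 0.079
PI = 6.33

6.33


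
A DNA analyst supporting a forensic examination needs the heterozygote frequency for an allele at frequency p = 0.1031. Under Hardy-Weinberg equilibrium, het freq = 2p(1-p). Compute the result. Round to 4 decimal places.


Hardy-Weinberg heterozygote frequency:
q = 1 - p = 1 - 0.1031 = 0.8969
2pq = 2 * 0.1031 * 0.8969 = 0.1849

0.1849


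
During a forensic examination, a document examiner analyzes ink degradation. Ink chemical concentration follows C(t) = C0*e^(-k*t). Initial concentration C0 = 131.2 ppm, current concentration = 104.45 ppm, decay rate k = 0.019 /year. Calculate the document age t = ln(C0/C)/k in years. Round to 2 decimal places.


Document age estimation:
C0/C = 131.2 / 104.45 = 1.256103
ln(C0/C) = 0.228014
t = 0.228014 / 0.019 = 12.00 years

12.00


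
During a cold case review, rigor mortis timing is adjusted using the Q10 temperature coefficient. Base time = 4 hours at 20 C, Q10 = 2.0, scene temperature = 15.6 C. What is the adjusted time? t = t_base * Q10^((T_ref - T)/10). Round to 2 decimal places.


Rigor mortis time adjustment:
Exponent = (T_ref - T_actual) / 10 = (20 - 15.6) / 10 = 0.44
Q10 factor = 2.0^0.44 = 1.3566
t_adjusted = 4 * 1.3566 = 5.43 hours

5.43


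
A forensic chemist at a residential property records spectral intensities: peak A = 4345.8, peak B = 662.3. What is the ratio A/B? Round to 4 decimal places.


Spectral peak ratio:
Peak A = 4345.8 counts
Peak B = 662.3 counts
Ratio = 4345.8 / 662.3 = 6.5617

6.5617


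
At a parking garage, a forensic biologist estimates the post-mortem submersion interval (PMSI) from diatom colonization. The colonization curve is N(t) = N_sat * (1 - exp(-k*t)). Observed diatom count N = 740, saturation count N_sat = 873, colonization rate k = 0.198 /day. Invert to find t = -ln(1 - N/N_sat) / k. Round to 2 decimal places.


PMSI from diatom colonization curve:
N / N_sat = 740 / 873 = 0.847652
1 - N/N_sat = 0.152348
ln(1 - N/N_sat) = -1.881588
t = -ln(1 - N/N_sat) / k = -(-1.881588) / 0.198 = 9.50 days

9.50


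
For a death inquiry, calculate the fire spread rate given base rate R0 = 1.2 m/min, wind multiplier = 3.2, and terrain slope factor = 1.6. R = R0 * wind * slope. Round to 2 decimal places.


Fire spread rate calculation:
R = R0 * wind_factor * slope_factor
= 1.2 * 3.2 * 1.6
= 3.84 * 1.6
= 6.14 m/min

6.14


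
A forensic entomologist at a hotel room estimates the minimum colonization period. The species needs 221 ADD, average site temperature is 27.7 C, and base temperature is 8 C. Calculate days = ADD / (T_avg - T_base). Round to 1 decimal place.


Insect development time:
Effective temperature = avg_temp - T_base = 27.7 - 8 = 19.7 C
Days = ADD / effective_temp = 221 / 19.7 = 11.2 days

11.2


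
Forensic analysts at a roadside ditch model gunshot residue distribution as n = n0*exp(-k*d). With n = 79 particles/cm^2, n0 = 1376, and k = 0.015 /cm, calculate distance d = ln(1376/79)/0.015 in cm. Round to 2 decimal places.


GSR distance calculation:
n0/n = 1376 / 79 = 17.417722
ln(n0/n) = 2.857488
d = 2.857488 / 0.015 = 190.50 cm

190.50


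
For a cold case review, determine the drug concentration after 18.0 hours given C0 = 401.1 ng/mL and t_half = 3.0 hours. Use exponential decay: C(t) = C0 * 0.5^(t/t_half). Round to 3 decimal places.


Drug concentration decay:
Number of half-lives = t / t_half = 18.0 / 3.0 = 6
Decay factor = 0.5^6 = 0.015625
C(t) = 401.1 * 0.015625 = 6.267 ng/mL

6.267


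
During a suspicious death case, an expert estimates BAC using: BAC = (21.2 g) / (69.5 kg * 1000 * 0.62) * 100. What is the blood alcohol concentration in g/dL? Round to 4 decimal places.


Applying the Widmark formula:
BAC = (dose_g / (body_wt * 1000 * r)) * 100
Denominator = 69.5 * 1000 * 0.62 = 43090
BAC = (21.2 / 43090) * 100
BAC = 0.0492 g/dL

0.0492


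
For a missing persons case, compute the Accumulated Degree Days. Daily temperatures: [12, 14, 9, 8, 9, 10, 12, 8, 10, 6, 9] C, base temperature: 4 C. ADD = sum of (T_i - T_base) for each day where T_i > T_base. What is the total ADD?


Computing ADD day by day:
Day 1: max(0, 12 - 4) = 8
Day 2: max(0, 14 - 4) = 10
Day 3: max(0, 9 - 4) = 5
Day 4: max(0, 8 - 4) = 4
Day 5: max(0, 9 - 4) = 5
Day 6: max(0, 10 - 4) = 6
Day 7: max(0, 12 - 4) = 8
Day 8: max(0, 8 - 4) = 4
Day 9: max(0, 10 - 4) = 6
Day 10: max(0, 6 - 4) = 2
Day 11: max(0, 9 - 4) = 5
Total ADD = 63

63


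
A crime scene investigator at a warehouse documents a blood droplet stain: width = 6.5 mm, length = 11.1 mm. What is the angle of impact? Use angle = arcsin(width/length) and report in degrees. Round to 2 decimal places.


Blood spatter impact angle calculation:
width / length = 6.5 / 11.1 = 0.585586
angle = arcsin(0.585586)
angle = 35.84 degrees

35.84


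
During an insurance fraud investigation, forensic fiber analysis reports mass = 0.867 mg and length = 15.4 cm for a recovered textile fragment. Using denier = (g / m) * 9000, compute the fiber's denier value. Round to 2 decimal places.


Denier calculation:
Mass in grams = 0.867 mg / 1000 = 0.000867 g
Length in meters = 15.4 cm / 100 = 0.154 m
Linear density = mass / length = 0.000867 / 0.154 = 0.00562987 g/m
Denier = (g/m) * 9000 = 0.00562987 * 9000 = 50.67

50.67


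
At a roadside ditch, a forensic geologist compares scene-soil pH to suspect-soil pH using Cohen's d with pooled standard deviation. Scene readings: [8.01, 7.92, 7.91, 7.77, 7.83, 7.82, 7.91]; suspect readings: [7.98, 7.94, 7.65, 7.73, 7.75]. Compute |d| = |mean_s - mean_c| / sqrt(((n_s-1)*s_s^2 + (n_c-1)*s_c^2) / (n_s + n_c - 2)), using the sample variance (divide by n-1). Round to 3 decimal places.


Pooled-variance Cohen's d for soil pH comparison:
Scene mean = 55.17 / 7 = 7.881429
Suspect mean = 39.05 / 5 = 7.81
Scene sample variance s_s^2 = 0.006414
Suspect sample variance s_c^2 = 0.02035
Pooled variance = ((n_s-1)*s_s^2 + (n_c-1)*s_c^2) / (n_s + n_c - 2) = 0.011989
Pooled SD = sqrt(0.011989) = 0.109494
Mean difference = 0.071429
|d| = |0.071429| / 0.109494 = 0.652

0.652


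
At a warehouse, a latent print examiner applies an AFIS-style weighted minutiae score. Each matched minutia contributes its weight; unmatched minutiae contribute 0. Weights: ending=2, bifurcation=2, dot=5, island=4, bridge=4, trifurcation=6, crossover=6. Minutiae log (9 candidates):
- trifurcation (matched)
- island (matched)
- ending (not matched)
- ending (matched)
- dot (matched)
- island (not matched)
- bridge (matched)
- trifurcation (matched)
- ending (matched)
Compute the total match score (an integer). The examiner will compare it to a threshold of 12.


Weighted minutiae match score:
  trifurcation: matched, +6 (running total 6)
  island: matched, +4 (running total 10)
  ending: not matched, +0
  ending: matched, +2 (running total 12)
  dot: matched, +5 (running total 17)
  island: not matched, +0
  bridge: matched, +4 (running total 21)
  trifurcation: matched, +6 (running total 27)
  ending: matched, +2 (running total 29)
Total score = 29
Threshold = 12; verdict = identification

29


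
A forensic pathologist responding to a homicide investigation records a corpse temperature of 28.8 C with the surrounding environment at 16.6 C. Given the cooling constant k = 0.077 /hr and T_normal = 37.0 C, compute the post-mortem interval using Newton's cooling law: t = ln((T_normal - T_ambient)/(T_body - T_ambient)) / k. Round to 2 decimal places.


Using Newton's law of cooling:
t = ln((T_normal - T_ambient) / (T_body - T_ambient)) / k
T_normal - T_ambient = 20.4
T_body - T_ambient = 12.2
Ratio = 1.672131
ln(ratio) = 0.514099
t = 0.514099 / 0.077 = 6.68 hours

6.68


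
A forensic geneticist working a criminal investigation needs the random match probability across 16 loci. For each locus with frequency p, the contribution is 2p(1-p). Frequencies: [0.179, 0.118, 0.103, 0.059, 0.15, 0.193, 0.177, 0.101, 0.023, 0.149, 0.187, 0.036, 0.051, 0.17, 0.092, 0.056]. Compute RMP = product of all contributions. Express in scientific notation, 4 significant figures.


Computing RMP for 16 loci:
Locus 1: 2 * 0.179 * 0.821 = 0.293918
Locus 2: 2 * 0.118 * 0.882 = 0.208152
Locus 3: 2 * 0.103 * 0.897 = 0.184782
Locus 4: 2 * 0.059 * 0.941 = 0.111038
Locus 5: 2 * 0.15 * 0.85 = 0.255
Locus 6: 2 * 0.193 * 0.807 = 0.311502
Locus 7: 2 * 0.177 * 0.823 = 0.291342
Locus 8: 2 * 0.101 * 0.899 = 0.181598
Locus 9: 2 * 0.023 * 0.977 = 0.044942
Locus 10: 2 * 0.149 * 0.851 = 0.253598
Locus 11: 2 * 0.187 * 0.813 = 0.304062
Locus 12: 2 * 0.036 * 0.964 = 0.069408
Locus 13: 2 * 0.051 * 0.949 = 0.096798
Locus 14: 2 * 0.17 * 0.83 = 0.2822
Locus 15: 2 * 0.092 * 0.908 = 0.167072
Locus 16: 2 * 0.056 * 0.944 = 0.105728
RMP = 6.123e-13

6.123e-13


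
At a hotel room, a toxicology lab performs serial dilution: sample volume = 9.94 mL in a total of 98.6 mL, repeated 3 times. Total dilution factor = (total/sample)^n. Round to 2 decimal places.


Dilution factor calculation:
Single dilution = V_total / V_sample = 98.6 / 9.94 ≈ 9.919517
Number of dilutions = 3
Total DF = (98.6 / 9.94)^3 (full precision, rounded at the end) = 976.05

976.05


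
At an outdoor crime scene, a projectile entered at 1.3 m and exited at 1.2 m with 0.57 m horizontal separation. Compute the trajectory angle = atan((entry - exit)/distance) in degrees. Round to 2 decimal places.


Bullet trajectory angle:
Height difference = 1.3 - 1.2 = 0.1 m
angle = atan(0.1 / 0.57)
angle = atan(0.175439)
angle = 9.95 degrees

9.95


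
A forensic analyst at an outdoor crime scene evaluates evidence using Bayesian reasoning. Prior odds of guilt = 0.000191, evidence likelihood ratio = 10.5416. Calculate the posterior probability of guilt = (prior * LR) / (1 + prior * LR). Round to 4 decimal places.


Bayesian evidence evaluation:
Posterior odds = prior_odds * LR = 0.000191 * 10.5416 = 0.002013446
Posterior probability = posterior_odds / (1 + posterior_odds)
= 0.002013446 / (1 + 0.002013446)
= 0.002013446 / 1.002013446
= 0.0020

0.0020


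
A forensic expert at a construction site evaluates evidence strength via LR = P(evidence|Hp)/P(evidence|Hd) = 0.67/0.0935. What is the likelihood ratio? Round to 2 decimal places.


Likelihood ratio calculation:
LR = P(E|Hp) / P(E|Hd)
LR = 0.67 / 0.0935
LR = 7.17

7.17


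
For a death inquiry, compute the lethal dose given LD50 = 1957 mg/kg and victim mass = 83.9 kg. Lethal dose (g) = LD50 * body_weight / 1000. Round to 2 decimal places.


Lethal dose calculation:
Lethal dose = LD50 * body_weight / 1000
= 1957 * 83.9 / 1000
= 164192.3 / 1000
= 164.19 g

164.19


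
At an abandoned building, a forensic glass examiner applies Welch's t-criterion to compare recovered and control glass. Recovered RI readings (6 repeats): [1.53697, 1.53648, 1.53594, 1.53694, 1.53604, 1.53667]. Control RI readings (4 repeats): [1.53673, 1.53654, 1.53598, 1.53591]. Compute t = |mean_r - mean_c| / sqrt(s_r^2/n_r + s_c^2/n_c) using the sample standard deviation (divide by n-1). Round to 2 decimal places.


Welch's t-criterion for glass RI comparison:
Recovered mean = sum / n_r = 9.21904 / 6 = 1.5365067
Control mean = sum / n_c = 6.14516 / 4 = 1.53629
Recovered sample variance s_r^2 = 1.93747e-07
Control sample variance s_c^2 = 1.65533e-07
Welch SE (unpooled) = sqrt(s_r^2/n_r + s_c^2/n_c) = sqrt(3.22911e-08 + 4.13833e-08) = sqrt(7.36744e-08) = 0.00027143
|mean_r - mean_c| = 0.000216667
t = 0.000216667 / 0.00027143 = 0.80

0.80


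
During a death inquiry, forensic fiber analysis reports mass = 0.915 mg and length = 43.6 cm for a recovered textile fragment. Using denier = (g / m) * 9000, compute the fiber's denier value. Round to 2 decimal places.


Denier calculation:
Mass in grams = 0.915 mg / 1000 = 0.000915 g
Length in meters = 43.6 cm / 100 = 0.436 m
Linear density = mass / length = 0.000915 / 0.436 = 0.00209862 g/m
Denier = (g/m) * 9000 = 0.00209862 * 9000 = 18.89

18.89
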